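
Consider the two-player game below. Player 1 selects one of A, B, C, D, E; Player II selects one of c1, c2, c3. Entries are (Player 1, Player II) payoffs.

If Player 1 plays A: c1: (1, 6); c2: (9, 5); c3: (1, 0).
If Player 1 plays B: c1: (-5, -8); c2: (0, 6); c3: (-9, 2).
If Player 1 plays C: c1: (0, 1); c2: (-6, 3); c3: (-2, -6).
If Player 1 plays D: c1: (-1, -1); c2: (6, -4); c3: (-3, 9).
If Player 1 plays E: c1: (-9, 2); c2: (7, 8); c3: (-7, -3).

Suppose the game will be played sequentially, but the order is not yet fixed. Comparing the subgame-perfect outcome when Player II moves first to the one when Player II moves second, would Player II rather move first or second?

second

If Player 1 leads: Player II's best replies are A→c1, B→c2, C→c2, D→c3, E→c2; Player 1's induced payoffs 1, 0, -6, -3, 7; outcome (E, c2), payoffs (7, 8).
If Player II leads: Player 1's best replies are c1→A, c2→A, c3→A; Player II's induced payoffs 6, 5, 0; outcome (A, c1), payoffs (1, 6).
Player II gets 6 moving first and 8 moving second, so Player II prefers to move second.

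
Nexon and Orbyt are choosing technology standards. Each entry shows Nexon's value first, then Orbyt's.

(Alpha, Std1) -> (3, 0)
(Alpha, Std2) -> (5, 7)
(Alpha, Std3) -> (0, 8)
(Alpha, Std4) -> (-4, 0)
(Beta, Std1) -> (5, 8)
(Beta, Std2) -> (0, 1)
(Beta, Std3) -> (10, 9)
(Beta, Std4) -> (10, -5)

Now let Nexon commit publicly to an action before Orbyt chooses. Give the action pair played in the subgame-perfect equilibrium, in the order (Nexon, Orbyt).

(Beta, Std3)

Work backward from Orbyt's decision.
- Alpha: Orbyt compares 0, 7, 8, 0 and picks Std3; Nexon would get 0.
- Beta: Orbyt compares 8, 1, 9, -5 and picks Std3; Nexon would get 10.
Nexon's induced payoffs are 0, 10, so Nexon commits to Beta. Subgame-perfect outcome: (Beta, Std3) with payoffs (10, 9).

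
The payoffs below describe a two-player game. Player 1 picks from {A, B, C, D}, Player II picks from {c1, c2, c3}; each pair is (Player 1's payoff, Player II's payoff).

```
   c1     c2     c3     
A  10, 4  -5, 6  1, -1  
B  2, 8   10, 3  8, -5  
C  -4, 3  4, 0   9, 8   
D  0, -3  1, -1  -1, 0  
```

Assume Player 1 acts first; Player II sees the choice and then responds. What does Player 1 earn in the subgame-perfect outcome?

Player II best-responds to each possible Player 1 move:
- A: Player II compares 4, 6, -1 and picks c2; Player 1 would get -5.
- B: Player II compares 8, 3, -5 and picks c1; Player 1 would get 2.
- C: Player II compares 3, 0, 8 and picks c3; Player 1 would get 9.
- D: Player II compares -3, -1, 0 and picks c3; Player 1 would get -1.
Among -5, 2, 9, -1, the best is 9 at C. Subgame-perfect outcome: (C, c3) with payoffs (9, 8).

9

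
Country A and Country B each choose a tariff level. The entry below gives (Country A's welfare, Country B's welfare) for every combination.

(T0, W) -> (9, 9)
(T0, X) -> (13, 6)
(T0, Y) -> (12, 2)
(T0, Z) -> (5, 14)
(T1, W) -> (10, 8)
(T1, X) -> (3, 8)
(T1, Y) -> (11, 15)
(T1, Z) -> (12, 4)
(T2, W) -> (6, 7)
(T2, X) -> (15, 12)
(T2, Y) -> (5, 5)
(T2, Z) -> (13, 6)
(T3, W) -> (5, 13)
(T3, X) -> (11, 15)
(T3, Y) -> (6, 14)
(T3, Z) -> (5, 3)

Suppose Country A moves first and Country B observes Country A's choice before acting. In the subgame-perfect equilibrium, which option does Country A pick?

T2

Work backward from Country B's decision.
- T0: BR = Z, leader payoff 5.
- T1: BR = Y, leader payoff 11.
- T2: BR = X, leader payoff 15.
- T3: BR = X, leader payoff 11.
Maximizing over 5, 11, 15, 11, Country A chooses T2. Subgame-perfect outcome: (T2, X) with payoffs (15, 12).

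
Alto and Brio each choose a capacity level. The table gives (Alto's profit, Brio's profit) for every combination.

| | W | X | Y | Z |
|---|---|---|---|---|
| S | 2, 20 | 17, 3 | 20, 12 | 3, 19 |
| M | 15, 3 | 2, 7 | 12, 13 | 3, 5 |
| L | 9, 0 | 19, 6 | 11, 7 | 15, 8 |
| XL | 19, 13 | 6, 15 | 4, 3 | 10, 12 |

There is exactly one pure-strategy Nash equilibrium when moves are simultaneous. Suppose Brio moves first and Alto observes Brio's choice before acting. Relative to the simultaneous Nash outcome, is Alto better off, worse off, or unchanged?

Alto best-responds to each possible Brio move:
- W → Alto plays XL (best of 2, 15, 9, 19); Brio gets 13.
- X → Alto plays L (best of 17, 2, 19, 6); Brio gets 6.
- Y → Alto plays S (best of 20, 12, 11, 4); Brio gets 12.
- Z → Alto plays L (best of 3, 3, 15, 10); Brio gets 8.
Brio's induced payoffs are 13, 6, 12, 8, so Brio commits to W. Subgame-perfect outcome: (XL, W) with payoffs (19, 13).
Under simultaneous play:
Alto's best replies: W→XL; X→L; Y→S; Z→L.
Brio's best replies: S→W; M→Y; L→Z; XL→X.
The unique mutual best reply is (L, Z), giving (15, 8).
Alto earns 19 sequentially versus 15 at the Nash outcome: better off.

better off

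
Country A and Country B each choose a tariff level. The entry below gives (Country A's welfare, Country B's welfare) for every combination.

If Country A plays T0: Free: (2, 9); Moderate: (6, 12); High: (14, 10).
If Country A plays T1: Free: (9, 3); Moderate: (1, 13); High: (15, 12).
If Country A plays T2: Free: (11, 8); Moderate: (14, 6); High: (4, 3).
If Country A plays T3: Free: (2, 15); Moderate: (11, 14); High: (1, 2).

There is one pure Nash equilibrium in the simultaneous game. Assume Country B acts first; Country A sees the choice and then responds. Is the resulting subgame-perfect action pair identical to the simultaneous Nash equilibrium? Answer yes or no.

Backward induction with Country B moving first.
- Free → Country A plays T2 (best of 2, 9, 11, 2); Country B gets 8.
- Moderate → Country A plays T2 (best of 6, 1, 14, 11); Country B gets 6.
- High → Country A plays T1 (best of 14, 15, 4, 1); Country B gets 12.
Maximizing over 8, 6, 12, Country B chooses High. Subgame-perfect outcome: (T1, High) with payoffs (15, 12).
Under simultaneous play:
Country A's best replies: Free→T2; Moderate→T2; High→T1.
Country B's best replies: T0→Moderate; T1→Moderate; T2→Free; T3→Free.
Only (T2, Free) has each player best-responding; Nash payoffs (11, 8).
Sequential outcome (T1, High) differs from the Nash profile (T2, Free).

no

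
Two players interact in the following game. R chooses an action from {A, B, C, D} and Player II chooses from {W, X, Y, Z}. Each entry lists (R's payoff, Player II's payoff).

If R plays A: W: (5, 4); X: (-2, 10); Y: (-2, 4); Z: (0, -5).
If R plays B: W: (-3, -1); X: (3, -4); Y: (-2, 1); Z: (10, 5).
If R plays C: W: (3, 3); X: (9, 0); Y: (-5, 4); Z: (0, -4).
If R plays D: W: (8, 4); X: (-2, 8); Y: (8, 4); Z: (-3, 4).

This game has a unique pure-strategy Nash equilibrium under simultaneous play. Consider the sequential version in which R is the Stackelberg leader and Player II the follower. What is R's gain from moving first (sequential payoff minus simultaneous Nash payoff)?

0

Solve by backward induction (R leads).
- A → Player II plays X (best of 4, 10, 4, -5); R gets -2.
- B → Player II plays Z (best of -1, -4, 1, 5); R gets 10.
- C → Player II plays Y (best of 3, 0, 4, -4); R gets -5.
- D → Player II plays X (best of 4, 8, 4, 4); R gets -2.
Maximizing over -2, 10, -5, -2, R chooses B. Subgame-perfect outcome: (B, Z) with payoffs (10, 5).
Under simultaneous play:
R's best replies: W→D; X→C; Y→D; Z→B.
Player II's best replies: A→X; B→Z; C→Y; D→X.
Only (B, Z) has each player best-responding; Nash payoffs (10, 5).
R's commitment gain: 10 − 10 = 0.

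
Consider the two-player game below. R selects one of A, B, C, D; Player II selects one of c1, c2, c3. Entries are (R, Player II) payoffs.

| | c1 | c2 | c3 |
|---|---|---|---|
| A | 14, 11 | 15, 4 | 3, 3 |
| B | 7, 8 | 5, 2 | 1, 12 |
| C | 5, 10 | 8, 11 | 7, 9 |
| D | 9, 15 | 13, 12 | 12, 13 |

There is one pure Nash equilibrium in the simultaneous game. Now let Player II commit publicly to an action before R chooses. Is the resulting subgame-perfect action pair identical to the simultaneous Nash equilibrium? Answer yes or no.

no

Backward induction with Player II moving first.
- c1 → R plays A (best of 14, 7, 5, 9); Player II gets 11.
- c2 → R plays A (best of 15, 5, 8, 13); Player II gets 4.
- c3 → R plays D (best of 3, 1, 7, 12); Player II gets 13.
Maximizing over 11, 4, 13, Player II chooses c3. Subgame-perfect outcome: (D, c3) with payoffs (12, 13).
Now find the simultaneous Nash equilibrium.
R's best replies: c1→A; c2→A; c3→D.
Player II's best replies: A→c1; B→c3; C→c2; D→c1.
Only (A, c1) has each player best-responding; Nash payoffs (14, 11).
Sequential outcome (D, c3) differs from the Nash profile (A, c1).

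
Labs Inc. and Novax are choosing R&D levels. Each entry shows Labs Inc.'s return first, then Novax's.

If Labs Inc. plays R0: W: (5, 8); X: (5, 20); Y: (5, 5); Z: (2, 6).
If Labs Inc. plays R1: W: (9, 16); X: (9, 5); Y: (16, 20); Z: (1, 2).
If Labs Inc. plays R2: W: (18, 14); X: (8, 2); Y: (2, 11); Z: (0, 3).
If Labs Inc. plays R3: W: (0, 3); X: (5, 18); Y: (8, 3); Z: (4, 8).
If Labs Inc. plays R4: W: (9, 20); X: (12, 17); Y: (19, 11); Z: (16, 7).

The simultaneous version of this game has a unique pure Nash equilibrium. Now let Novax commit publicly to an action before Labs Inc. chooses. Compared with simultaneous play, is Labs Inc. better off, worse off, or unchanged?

worse off

Solve by backward induction (Novax leads).
- W: BR = R2, leader payoff 14.
- X: BR = R4, leader payoff 17.
- Y: BR = R4, leader payoff 11.
- Z: BR = R4, leader payoff 7.
Novax's induced payoffs are 14, 17, 11, 7, so Novax commits to X. Subgame-perfect outcome: (R4, X) with payoffs (12, 17).
Now find the simultaneous Nash equilibrium.
Labs Inc.'s best replies: W→R2; X→R4; Y→R4; Z→R4.
Novax's best replies: R0→X; R1→Y; R2→W; R3→X; R4→W.
The unique mutual best reply is (R2, W), giving (18, 14).
Labs Inc. earns 12 sequentially versus 18 at the Nash outcome: worse off.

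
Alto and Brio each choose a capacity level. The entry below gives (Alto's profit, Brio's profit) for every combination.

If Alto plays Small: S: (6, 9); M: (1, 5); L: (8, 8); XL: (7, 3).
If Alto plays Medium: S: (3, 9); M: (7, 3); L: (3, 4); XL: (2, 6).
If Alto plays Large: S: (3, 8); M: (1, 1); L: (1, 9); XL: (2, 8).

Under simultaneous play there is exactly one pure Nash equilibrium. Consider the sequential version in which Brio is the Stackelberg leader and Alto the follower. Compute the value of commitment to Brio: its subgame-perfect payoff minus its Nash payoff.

Alto best-responds to each possible Brio move:
- S: BR = Small, leader payoff 9.
- M: BR = Medium, leader payoff 3.
- L: BR = Small, leader payoff 8.
- XL: BR = Small, leader payoff 3.
Maximizing over 9, 3, 8, 3, Brio chooses S. Subgame-perfect outcome: (Small, S) with payoffs (6, 9).
For the simultaneous game, intersect best replies.
Alto's best replies: S→Small; M→Medium; L→Small; XL→Small.
Brio's best replies: Small→S; Medium→S; Large→L.
The unique mutual best reply is (Small, S), giving (6, 9).
Brio's commitment gain: 9 − 9 = 0.

0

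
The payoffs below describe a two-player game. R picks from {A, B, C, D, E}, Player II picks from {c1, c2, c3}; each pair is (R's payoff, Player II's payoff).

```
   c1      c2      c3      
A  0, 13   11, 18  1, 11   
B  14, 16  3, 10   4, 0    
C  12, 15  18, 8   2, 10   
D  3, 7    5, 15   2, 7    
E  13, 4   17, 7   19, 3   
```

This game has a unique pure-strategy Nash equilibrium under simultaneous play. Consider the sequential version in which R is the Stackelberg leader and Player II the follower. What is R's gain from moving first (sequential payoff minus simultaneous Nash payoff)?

Solve by backward induction (R leads).
- A: Player II compares 13, 18, 11 and picks c2; R would get 11.
- B: Player II compares 16, 10, 0 and picks c1; R would get 14.
- C: Player II compares 15, 8, 10 and picks c1; R would get 12.
- D: Player II compares 7, 15, 7 and picks c2; R would get 5.
- E: Player II compares 4, 7, 3 and picks c2; R would get 17.
R's induced payoffs are 11, 14, 12, 5, 17, so R commits to E. Subgame-perfect outcome: (E, c2) with payoffs (17, 7).
Now find the simultaneous Nash equilibrium.
R's best replies: c1→B; c2→C; c3→E.
Player II's best replies: A→c2; B→c1; C→c1; D→c2; E→c2.
Only (B, c1) has each player best-responding; Nash payoffs (14, 16).
R's commitment gain: 17 − 14 = 3.

3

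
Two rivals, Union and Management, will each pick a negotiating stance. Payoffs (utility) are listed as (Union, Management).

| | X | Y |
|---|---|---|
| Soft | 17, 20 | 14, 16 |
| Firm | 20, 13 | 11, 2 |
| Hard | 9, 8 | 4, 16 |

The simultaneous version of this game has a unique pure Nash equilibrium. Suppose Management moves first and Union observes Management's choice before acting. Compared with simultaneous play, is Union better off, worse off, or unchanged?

worse off

Solve by backward induction (Management leads).
- X → Union plays Firm (best of 17, 20, 9); Management gets 13.
- Y → Union plays Soft (best of 14, 11, 4); Management gets 16.
Maximizing over 13, 16, Management chooses Y. Subgame-perfect outcome: (Soft, Y) with payoffs (14, 16).
Now find the simultaneous Nash equilibrium.
Union's best replies: X→Firm; Y→Soft.
Management's best replies: Soft→X; Firm→X; Hard→Y.
Only (Firm, X) has each player best-responding; Nash payoffs (20, 13).
Union earns 14 sequentially versus 20 at the Nash outcome: worse off.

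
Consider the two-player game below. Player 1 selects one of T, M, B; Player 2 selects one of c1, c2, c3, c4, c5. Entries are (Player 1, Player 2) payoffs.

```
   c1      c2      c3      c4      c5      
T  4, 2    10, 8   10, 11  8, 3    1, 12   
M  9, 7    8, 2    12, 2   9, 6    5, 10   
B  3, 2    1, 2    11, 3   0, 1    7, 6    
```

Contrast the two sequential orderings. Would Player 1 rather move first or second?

If Player 1 leads: Player 2's best replies are T→c5, M→c5, B→c5; Player 1's induced payoffs 1, 5, 7; outcome (B, c5), payoffs (7, 6).
If Player 2 leads: Player 1's best replies are c1→M, c2→T, c3→M, c4→M, c5→B; Player 2's induced payoffs 7, 8, 2, 6, 6; outcome (T, c2), payoffs (10, 8).
Player 1 gets 7 moving first and 10 moving second, so Player 1 prefers to move second.

second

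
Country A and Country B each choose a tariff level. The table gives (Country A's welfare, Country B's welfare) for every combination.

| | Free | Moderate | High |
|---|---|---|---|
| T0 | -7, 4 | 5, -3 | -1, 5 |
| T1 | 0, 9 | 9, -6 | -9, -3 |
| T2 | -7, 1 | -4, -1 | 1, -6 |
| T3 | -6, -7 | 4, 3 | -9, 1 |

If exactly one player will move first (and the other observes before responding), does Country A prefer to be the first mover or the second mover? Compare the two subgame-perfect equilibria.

first

If Country A leads: Country B's best replies are T0→High, T1→Free, T2→Free, T3→Moderate; Country A's induced payoffs -1, 0, -7, 4; outcome (T3, Moderate), payoffs (4, 3).
If Country B leads: Country A's best replies are Free→T1, Moderate→T1, High→T2; Country B's induced payoffs 9, -6, -6; outcome (T1, Free), payoffs (0, 9).
Country A gets 4 moving first and 0 moving second, so Country A prefers to move first.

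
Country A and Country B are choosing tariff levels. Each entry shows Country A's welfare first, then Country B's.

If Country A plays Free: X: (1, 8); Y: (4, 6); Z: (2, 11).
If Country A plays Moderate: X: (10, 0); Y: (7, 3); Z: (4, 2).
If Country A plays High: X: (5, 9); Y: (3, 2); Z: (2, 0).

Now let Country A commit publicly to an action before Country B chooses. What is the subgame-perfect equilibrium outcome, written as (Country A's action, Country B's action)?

Country B best-responds to each possible Country A move:
- Free → Country B plays Z (best of 8, 6, 11); Country A gets 2.
- Moderate → Country B plays Y (best of 0, 3, 2); Country A gets 7.
- High → Country B plays X (best of 9, 2, 0); Country A gets 5.
Country A's induced payoffs are 2, 7, 5, so Country A commits to Moderate. Subgame-perfect outcome: (Moderate, Y) with payoffs (7, 3).

(Moderate, Y)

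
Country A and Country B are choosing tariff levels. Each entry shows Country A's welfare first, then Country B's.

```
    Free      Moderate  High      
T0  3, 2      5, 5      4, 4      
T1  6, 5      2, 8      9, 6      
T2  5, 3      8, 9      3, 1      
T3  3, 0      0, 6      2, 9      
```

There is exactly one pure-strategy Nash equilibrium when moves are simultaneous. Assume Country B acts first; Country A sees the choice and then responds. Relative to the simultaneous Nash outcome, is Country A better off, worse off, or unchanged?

unchanged

Backward induction with Country B moving first.
- Free: Country A compares 3, 6, 5, 3 and picks T1; Country B would get 5.
- Moderate: Country A compares 5, 2, 8, 0 and picks T2; Country B would get 9.
- High: Country A compares 4, 9, 3, 2 and picks T1; Country B would get 6.
Among 5, 9, 6, the best is 9 at Moderate. Subgame-perfect outcome: (T2, Moderate) with payoffs (8, 9).
For the simultaneous game, intersect best replies.
Country A's best replies: Free→T1; Moderate→T2; High→T1.
Country B's best replies: T0→Moderate; T1→Moderate; T2→Moderate; T3→High.
Only (T2, Moderate) has each player best-responding; Nash payoffs (8, 9).
Country A earns 8 sequentially versus 8 at the Nash outcome: unchanged.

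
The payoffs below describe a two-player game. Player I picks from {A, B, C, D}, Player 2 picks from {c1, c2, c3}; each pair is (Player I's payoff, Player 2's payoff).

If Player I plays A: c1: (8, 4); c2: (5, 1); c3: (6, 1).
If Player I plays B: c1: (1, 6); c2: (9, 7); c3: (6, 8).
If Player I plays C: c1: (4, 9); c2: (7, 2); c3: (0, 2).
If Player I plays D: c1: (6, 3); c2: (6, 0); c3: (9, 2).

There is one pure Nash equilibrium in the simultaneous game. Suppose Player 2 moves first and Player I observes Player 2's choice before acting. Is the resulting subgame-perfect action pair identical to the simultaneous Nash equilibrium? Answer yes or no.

Work backward from Player I's decision.
- c1 → Player I plays A (best of 8, 1, 4, 6); Player 2 gets 4.
- c2 → Player I plays B (best of 5, 9, 7, 6); Player 2 gets 7.
- c3 → Player I plays D (best of 6, 6, 0, 9); Player 2 gets 2.
Player 2's induced payoffs are 4, 7, 2, so Player 2 commits to c2. Subgame-perfect outcome: (B, c2) with payoffs (9, 7).
Under simultaneous play:
Player I's best replies: c1→A; c2→B; c3→D.
Player 2's best replies: A→c1; B→c3; C→c1; D→c1.
Only (A, c1) has each player best-responding; Nash payoffs (8, 4).
Sequential outcome (B, c2) differs from the Nash profile (A, c1).

no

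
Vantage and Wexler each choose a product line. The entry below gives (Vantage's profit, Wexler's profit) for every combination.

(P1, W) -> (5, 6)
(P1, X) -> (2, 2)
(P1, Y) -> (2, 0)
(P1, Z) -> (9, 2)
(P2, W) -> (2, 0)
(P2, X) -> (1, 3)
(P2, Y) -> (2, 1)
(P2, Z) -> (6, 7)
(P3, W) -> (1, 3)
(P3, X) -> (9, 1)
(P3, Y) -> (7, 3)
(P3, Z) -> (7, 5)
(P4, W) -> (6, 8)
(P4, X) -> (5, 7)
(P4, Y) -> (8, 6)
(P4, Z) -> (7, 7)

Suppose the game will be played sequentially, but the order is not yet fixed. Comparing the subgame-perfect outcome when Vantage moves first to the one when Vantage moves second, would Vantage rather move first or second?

If Vantage leads: Wexler's best replies are P1→W, P2→Z, P3→Z, P4→W; Vantage's induced payoffs 5, 6, 7, 6; outcome (P3, Z), payoffs (7, 5).
If Wexler leads: Vantage's best replies are W→P4, X→P3, Y→P4, Z→P1; Wexler's induced payoffs 8, 1, 6, 2; outcome (P4, W), payoffs (6, 8).
Vantage gets 7 moving first and 6 moving second, so Vantage prefers to move first.

first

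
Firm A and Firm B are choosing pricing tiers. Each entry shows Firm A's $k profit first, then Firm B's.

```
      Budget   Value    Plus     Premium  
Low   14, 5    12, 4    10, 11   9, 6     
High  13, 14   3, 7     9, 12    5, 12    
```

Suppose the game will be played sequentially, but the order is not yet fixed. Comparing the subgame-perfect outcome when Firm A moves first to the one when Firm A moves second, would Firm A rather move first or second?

first

If Firm A leads: Firm B's best replies are Low→Plus, High→Budget; Firm A's induced payoffs 10, 13; outcome (High, Budget), payoffs (13, 14).
If Firm B leads: Firm A's best replies are Budget→Low, Value→Low, Plus→Low, Premium→Low; Firm B's induced payoffs 5, 4, 11, 6; outcome (Low, Plus), payoffs (10, 11).
Firm A gets 13 moving first and 10 moving second, so Firm A prefers to move first.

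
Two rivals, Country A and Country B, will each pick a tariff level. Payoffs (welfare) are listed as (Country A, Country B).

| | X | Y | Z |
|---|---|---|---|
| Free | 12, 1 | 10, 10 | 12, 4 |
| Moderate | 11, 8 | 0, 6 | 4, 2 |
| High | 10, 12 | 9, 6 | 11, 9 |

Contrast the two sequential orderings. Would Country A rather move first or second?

first

If Country A leads: Country B's best replies are Free→Y, Moderate→X, High→X; Country A's induced payoffs 10, 11, 10; outcome (Moderate, X), payoffs (11, 8).
If Country B leads: Country A's best replies are X→Free, Y→Free, Z→Free; Country B's induced payoffs 1, 10, 4; outcome (Free, Y), payoffs (10, 10).
Country A gets 11 moving first and 10 moving second, so Country A prefers to move first.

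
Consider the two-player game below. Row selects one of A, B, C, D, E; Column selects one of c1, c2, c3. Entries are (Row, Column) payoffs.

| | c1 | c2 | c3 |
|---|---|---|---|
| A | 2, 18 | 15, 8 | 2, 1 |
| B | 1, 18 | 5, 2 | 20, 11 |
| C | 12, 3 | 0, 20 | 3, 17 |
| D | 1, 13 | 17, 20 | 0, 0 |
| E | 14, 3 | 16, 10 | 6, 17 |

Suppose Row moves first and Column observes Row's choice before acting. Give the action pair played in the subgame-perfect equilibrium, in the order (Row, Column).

Column best-responds to each possible Row move:
- A → Column plays c1 (best of 18, 8, 1); Row gets 2.
- B → Column plays c1 (best of 18, 2, 11); Row gets 1.
- C → Column plays c2 (best of 3, 20, 17); Row gets 0.
- D → Column plays c2 (best of 13, 20, 0); Row gets 17.
- E → Column plays c3 (best of 3, 10, 17); Row gets 6.
Among 2, 1, 0, 17, 6, the best is 17 at D. Subgame-perfect outcome: (D, c2) with payoffs (17, 20).

(D, c2)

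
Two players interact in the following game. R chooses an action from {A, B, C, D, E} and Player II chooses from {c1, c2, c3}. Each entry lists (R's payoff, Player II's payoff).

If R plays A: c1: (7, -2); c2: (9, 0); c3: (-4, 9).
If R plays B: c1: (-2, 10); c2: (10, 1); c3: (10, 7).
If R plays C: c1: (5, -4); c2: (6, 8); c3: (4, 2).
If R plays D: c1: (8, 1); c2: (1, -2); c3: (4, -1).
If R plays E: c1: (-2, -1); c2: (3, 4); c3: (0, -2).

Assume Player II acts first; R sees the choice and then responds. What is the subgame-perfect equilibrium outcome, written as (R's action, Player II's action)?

(B, c3)

Backward induction with Player II moving first.
- c1: R compares 7, -2, 5, 8, -2 and picks D; Player II would get 1.
- c2: R compares 9, 10, 6, 1, 3 and picks B; Player II would get 1.
- c3: R compares -4, 10, 4, 4, 0 and picks B; Player II would get 7.
Maximizing over 1, 1, 7, Player II chooses c3. Subgame-perfect outcome: (B, c3) with payoffs (10, 7).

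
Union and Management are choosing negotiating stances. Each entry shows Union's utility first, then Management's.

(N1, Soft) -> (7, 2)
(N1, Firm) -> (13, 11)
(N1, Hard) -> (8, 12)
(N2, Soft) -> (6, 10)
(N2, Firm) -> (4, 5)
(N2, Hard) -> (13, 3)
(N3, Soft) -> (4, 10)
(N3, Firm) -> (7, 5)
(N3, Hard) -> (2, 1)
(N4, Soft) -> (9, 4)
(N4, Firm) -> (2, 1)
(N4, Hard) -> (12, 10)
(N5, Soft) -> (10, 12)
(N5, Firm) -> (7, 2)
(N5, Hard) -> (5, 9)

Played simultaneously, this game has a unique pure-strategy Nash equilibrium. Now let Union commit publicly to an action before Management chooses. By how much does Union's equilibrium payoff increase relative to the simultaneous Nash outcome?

Backward induction with Union moving first.
- N1 → Management plays Hard (best of 2, 11, 12); Union gets 8.
- N2 → Management plays Soft (best of 10, 5, 3); Union gets 6.
- N3 → Management plays Soft (best of 10, 5, 1); Union gets 4.
- N4 → Management plays Hard (best of 4, 1, 10); Union gets 12.
- N5 → Management plays Soft (best of 12, 2, 9); Union gets 10.
Union's induced payoffs are 8, 6, 4, 12, 10, so Union commits to N4. Subgame-perfect outcome: (N4, Hard) with payoffs (12, 10).
Under simultaneous play:
Union's best replies: Soft→N5; Firm→N1; Hard→N2.
Management's best replies: N1→Hard; N2→Soft; N3→Soft; N4→Hard; N5→Soft.
The unique mutual best reply is (N5, Soft), giving (10, 12).
Union's commitment gain: 12 − 10 = 2.

2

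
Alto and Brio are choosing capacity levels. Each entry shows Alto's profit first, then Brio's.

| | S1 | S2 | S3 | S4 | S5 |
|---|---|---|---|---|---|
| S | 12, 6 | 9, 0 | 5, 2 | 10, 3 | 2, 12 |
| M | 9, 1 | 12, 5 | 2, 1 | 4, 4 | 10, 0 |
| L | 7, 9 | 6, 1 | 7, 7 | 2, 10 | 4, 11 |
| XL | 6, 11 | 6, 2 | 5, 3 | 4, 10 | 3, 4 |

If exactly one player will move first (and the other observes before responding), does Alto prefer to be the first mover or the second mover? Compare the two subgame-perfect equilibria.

If Alto leads: Brio's best replies are S→S5, M→S2, L→S5, XL→S1; Alto's induced payoffs 2, 12, 4, 6; outcome (M, S2), payoffs (12, 5).
If Brio leads: Alto's best replies are S1→S, S2→M, S3→L, S4→S, S5→M; Brio's induced payoffs 6, 5, 7, 3, 0; outcome (L, S3), payoffs (7, 7).
Alto gets 12 moving first and 7 moving second, so Alto prefers to move first.

first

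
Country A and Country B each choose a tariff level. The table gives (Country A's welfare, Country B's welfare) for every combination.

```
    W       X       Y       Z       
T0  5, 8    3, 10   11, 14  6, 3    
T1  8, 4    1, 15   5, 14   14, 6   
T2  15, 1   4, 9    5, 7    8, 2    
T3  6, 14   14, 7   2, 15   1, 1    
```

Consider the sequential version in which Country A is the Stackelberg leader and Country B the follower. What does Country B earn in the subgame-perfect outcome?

14

Country B best-responds to each possible Country A move:
- T0: BR = Y, leader payoff 11.
- T1: BR = X, leader payoff 1.
- T2: BR = X, leader payoff 4.
- T3: BR = Y, leader payoff 2.
Maximizing over 11, 1, 4, 2, Country A chooses T0. Subgame-perfect outcome: (T0, Y) with payoffs (11, 14).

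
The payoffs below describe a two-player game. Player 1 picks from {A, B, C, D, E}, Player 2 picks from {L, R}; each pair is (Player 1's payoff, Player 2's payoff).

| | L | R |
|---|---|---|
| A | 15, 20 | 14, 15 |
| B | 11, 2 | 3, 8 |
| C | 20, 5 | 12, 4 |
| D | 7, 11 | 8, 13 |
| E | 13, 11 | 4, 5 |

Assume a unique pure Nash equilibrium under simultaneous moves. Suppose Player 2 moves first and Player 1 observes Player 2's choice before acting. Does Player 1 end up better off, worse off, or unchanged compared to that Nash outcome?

Player 1 best-responds to each possible Player 2 move:
- L → Player 1 plays C (best of 15, 11, 20, 7, 13); Player 2 gets 5.
- R → Player 1 plays A (best of 14, 3, 12, 8, 4); Player 2 gets 15.
Maximizing over 5, 15, Player 2 chooses R. Subgame-perfect outcome: (A, R) with payoffs (14, 15).
Now find the simultaneous Nash equilibrium.
Player 1's best replies: L→C; R→A.
Player 2's best replies: A→L; B→R; C→L; D→R; E→L.
The unique mutual best reply is (C, L), giving (20, 5).
Player 1 earns 14 sequentially versus 20 at the Nash outcome: worse off.

worse off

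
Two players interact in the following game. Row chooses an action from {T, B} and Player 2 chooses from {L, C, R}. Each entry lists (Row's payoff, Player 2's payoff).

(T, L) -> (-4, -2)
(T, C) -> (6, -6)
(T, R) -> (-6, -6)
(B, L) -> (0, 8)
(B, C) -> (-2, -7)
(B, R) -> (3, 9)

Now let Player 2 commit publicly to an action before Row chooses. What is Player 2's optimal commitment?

R

Backward induction with Player 2 moving first.
- L: BR = B, leader payoff 8.
- C: BR = T, leader payoff -6.
- R: BR = B, leader payoff 9.
Among 8, -6, 9, the best is 9 at R. Subgame-perfect outcome: (B, R) with payoffs (3, 9).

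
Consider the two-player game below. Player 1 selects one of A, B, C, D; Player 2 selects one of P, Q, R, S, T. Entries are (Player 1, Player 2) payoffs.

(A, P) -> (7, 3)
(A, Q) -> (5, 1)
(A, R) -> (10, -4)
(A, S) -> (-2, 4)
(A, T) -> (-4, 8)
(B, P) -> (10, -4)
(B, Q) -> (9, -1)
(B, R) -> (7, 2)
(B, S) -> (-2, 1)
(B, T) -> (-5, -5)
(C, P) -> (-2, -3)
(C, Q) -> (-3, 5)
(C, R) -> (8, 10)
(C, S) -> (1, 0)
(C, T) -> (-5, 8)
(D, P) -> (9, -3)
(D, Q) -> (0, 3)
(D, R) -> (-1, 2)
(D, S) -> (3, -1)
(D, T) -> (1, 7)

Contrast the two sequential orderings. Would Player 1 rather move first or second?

If Player 1 leads: Player 2's best replies are A→T, B→R, C→R, D→T; Player 1's induced payoffs -4, 7, 8, 1; outcome (C, R), payoffs (8, 10).
If Player 2 leads: Player 1's best replies are P→B, Q→B, R→A, S→D, T→D; Player 2's induced payoffs -4, -1, -4, -1, 7; outcome (D, T), payoffs (1, 7).
Player 1 gets 8 moving first and 1 moving second, so Player 1 prefers to move first.

first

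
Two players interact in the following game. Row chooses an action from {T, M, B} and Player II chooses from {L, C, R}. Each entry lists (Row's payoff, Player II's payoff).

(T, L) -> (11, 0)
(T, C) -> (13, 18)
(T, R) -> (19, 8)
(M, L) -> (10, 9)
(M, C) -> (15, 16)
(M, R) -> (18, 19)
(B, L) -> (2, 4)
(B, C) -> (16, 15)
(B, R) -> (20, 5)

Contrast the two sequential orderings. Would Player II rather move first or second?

second

If Row leads: Player II's best replies are T→C, M→R, B→C; Row's induced payoffs 13, 18, 16; outcome (M, R), payoffs (18, 19).
If Player II leads: Row's best replies are L→T, C→B, R→B; Player II's induced payoffs 0, 15, 5; outcome (B, C), payoffs (16, 15).
Player II gets 15 moving first and 19 moving second, so Player II prefers to move second.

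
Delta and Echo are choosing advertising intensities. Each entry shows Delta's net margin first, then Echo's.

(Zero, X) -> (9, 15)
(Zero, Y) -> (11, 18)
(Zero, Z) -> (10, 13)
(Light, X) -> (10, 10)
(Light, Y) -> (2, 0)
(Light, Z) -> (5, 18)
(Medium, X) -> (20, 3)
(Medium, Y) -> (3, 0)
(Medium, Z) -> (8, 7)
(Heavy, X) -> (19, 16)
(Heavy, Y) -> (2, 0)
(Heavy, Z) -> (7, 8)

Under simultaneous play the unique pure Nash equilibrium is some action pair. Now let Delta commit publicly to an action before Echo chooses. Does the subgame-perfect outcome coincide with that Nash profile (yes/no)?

no

Solve by backward induction (Delta leads).
- Zero: BR = Y, leader payoff 11.
- Light: BR = Z, leader payoff 5.
- Medium: BR = Z, leader payoff 8.
- Heavy: BR = X, leader payoff 19.
Delta's induced payoffs are 11, 5, 8, 19, so Delta commits to Heavy. Subgame-perfect outcome: (Heavy, X) with payoffs (19, 16).
Now find the simultaneous Nash equilibrium.
Delta's best replies: X→Medium; Y→Zero; Z→Zero.
Echo's best replies: Zero→Y; Light→Z; Medium→Z; Heavy→X.
The unique mutual best reply is (Zero, Y), giving (11, 18).
Sequential outcome (Heavy, X) differs from the Nash profile (Zero, Y).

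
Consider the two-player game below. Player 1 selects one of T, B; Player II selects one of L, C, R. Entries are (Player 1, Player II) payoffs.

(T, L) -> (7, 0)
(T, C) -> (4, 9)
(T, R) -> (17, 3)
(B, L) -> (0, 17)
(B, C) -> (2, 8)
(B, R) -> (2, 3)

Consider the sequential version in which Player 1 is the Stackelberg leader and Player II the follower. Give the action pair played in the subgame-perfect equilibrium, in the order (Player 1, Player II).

(T, C)

Backward induction with Player 1 moving first.
- T → Player II plays C (best of 0, 9, 3); Player 1 gets 4.
- B → Player II plays L (best of 17, 8, 3); Player 1 gets 0.
Among 4, 0, the best is 4 at T. Subgame-perfect outcome: (T, C) with payoffs (4, 9).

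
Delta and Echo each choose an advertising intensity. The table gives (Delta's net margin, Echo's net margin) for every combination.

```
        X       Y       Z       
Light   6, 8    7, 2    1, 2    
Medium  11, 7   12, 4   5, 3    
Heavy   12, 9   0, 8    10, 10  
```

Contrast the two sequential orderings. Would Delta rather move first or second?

first

If Delta leads: Echo's best replies are Light→X, Medium→X, Heavy→Z; Delta's induced payoffs 6, 11, 10; outcome (Medium, X), payoffs (11, 7).
If Echo leads: Delta's best replies are X→Heavy, Y→Medium, Z→Heavy; Echo's induced payoffs 9, 4, 10; outcome (Heavy, Z), payoffs (10, 10).
Delta gets 11 moving first and 10 moving second, so Delta prefers to move first.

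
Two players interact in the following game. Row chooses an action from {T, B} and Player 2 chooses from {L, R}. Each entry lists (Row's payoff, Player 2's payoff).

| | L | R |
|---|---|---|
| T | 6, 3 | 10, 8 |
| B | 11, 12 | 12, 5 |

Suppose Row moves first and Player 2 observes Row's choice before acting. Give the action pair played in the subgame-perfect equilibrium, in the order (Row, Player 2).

(B, L)

Work backward from Player 2's decision.
- T: BR = R, leader payoff 10.
- B: BR = L, leader payoff 11.
Among 10, 11, the best is 11 at B. Subgame-perfect outcome: (B, L) with payoffs (11, 12).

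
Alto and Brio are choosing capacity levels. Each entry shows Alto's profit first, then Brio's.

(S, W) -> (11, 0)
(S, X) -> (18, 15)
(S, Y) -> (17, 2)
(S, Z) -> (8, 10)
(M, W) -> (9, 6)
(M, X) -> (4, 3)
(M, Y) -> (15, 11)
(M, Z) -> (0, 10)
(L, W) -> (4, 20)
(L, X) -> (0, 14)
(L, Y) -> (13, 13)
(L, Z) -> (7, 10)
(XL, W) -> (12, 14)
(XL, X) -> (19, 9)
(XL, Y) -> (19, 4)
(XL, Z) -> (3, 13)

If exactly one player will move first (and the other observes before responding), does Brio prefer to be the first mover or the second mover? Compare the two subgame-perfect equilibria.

If Alto leads: Brio's best replies are S→X, M→Y, L→W, XL→W; Alto's induced payoffs 18, 15, 4, 12; outcome (S, X), payoffs (18, 15).
If Brio leads: Alto's best replies are W→XL, X→XL, Y→XL, Z→S; Brio's induced payoffs 14, 9, 4, 10; outcome (XL, W), payoffs (12, 14).
Brio gets 14 moving first and 15 moving second, so Brio prefers to move second.

second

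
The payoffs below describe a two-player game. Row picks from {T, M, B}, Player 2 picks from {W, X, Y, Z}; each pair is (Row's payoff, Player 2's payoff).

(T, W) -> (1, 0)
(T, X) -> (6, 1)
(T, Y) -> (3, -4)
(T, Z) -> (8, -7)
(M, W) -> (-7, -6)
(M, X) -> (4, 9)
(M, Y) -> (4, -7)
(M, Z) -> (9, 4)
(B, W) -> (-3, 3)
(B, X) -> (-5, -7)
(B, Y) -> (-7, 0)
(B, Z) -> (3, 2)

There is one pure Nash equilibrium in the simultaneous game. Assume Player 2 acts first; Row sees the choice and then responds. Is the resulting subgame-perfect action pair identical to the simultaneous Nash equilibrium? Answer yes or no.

Work backward from Row's decision.
- W: Row compares 1, -7, -3 and picks T; Player 2 would get 0.
- X: Row compares 6, 4, -5 and picks T; Player 2 would get 1.
- Y: Row compares 3, 4, -7 and picks M; Player 2 would get -7.
- Z: Row compares 8, 9, 3 and picks M; Player 2 would get 4.
Among 0, 1, -7, 4, the best is 4 at Z. Subgame-perfect outcome: (M, Z) with payoffs (9, 4).
Now find the simultaneous Nash equilibrium.
Row's best replies: W→T; X→T; Y→M; Z→M.
Player 2's best replies: T→X; M→X; B→W.
The unique mutual best reply is (T, X), giving (6, 1).
Sequential outcome (M, Z) differs from the Nash profile (T, X).

no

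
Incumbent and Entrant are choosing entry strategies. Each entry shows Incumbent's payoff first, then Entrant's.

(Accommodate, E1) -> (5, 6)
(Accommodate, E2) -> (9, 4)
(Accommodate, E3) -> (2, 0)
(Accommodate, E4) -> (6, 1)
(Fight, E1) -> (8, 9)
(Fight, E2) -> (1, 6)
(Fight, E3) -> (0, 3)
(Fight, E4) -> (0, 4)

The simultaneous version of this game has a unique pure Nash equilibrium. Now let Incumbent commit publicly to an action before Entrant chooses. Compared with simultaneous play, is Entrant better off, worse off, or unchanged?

Solve by backward induction (Incumbent leads).
- Accommodate → Entrant plays E1 (best of 6, 4, 0, 1); Incumbent gets 5.
- Fight → Entrant plays E1 (best of 9, 6, 3, 4); Incumbent gets 8.
Maximizing over 5, 8, Incumbent chooses Fight. Subgame-perfect outcome: (Fight, E1) with payoffs (8, 9).
Under simultaneous play:
Incumbent's best replies: E1→Fight; E2→Accommodate; E3→Accommodate; E4→Accommodate.
Entrant's best replies: Accommodate→E1; Fight→E1.
Only (Fight, E1) has each player best-responding; Nash payoffs (8, 9).
Entrant earns 9 sequentially versus 9 at the Nash outcome: unchanged.

unchanged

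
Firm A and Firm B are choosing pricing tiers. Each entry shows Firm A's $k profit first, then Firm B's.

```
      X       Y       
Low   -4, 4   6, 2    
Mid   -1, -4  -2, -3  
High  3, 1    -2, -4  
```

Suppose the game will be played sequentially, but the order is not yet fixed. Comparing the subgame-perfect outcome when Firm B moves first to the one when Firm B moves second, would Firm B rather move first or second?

first

If Firm A leads: Firm B's best replies are Low→X, Mid→Y, High→X; Firm A's induced payoffs -4, -2, 3; outcome (High, X), payoffs (3, 1).
If Firm B leads: Firm A's best replies are X→High, Y→Low; Firm B's induced payoffs 1, 2; outcome (Low, Y), payoffs (6, 2).
Firm B gets 2 moving first and 1 moving second, so Firm B prefers to move first.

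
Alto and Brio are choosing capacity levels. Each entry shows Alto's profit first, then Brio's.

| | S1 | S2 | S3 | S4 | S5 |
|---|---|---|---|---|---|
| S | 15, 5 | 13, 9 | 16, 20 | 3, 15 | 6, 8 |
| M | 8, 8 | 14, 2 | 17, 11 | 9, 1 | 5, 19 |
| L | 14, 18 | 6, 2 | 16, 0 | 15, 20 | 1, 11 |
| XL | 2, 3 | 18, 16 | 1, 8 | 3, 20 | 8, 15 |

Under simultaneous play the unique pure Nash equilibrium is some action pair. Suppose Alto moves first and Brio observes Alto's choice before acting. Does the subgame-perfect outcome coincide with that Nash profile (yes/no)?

Solve by backward induction (Alto leads).
- S: Brio compares 5, 9, 20, 15, 8 and picks S3; Alto would get 16.
- M: Brio compares 8, 2, 11, 1, 19 and picks S5; Alto would get 5.
- L: Brio compares 18, 2, 0, 20, 11 and picks S4; Alto would get 15.
- XL: Brio compares 3, 16, 8, 20, 15 and picks S4; Alto would get 3.
Maximizing over 16, 5, 15, 3, Alto chooses S. Subgame-perfect outcome: (S, S3) with payoffs (16, 20).
Under simultaneous play:
Alto's best replies: S1→S; S2→XL; S3→M; S4→L; S5→XL.
Brio's best replies: S→S3; M→S5; L→S4; XL→S4.
The unique mutual best reply is (L, S4), giving (15, 20).
Sequential outcome (S, S3) differs from the Nash profile (L, S4).

no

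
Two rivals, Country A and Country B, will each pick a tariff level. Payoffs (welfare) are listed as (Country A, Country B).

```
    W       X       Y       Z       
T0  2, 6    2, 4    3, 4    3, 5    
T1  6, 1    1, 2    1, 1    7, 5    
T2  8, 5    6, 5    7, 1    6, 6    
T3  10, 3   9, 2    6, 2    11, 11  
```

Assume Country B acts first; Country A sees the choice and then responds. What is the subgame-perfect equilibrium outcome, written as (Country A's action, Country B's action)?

Backward induction with Country B moving first.
- W: BR = T3, leader payoff 3.
- X: BR = T3, leader payoff 2.
- Y: BR = T2, leader payoff 1.
- Z: BR = T3, leader payoff 11.
Among 3, 2, 1, 11, the best is 11 at Z. Subgame-perfect outcome: (T3, Z) with payoffs (11, 11).

(T3, Z)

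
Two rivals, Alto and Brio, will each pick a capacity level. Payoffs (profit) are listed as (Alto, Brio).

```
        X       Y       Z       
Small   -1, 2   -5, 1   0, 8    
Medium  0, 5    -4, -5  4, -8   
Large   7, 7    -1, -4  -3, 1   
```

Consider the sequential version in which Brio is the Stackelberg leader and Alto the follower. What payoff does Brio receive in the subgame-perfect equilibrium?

7

Alto best-responds to each possible Brio move:
- X → Alto plays Large (best of -1, 0, 7); Brio gets 7.
- Y → Alto plays Large (best of -5, -4, -1); Brio gets -4.
- Z → Alto plays Medium (best of 0, 4, -3); Brio gets -8.
Brio's induced payoffs are 7, -4, -8, so Brio commits to X. Subgame-perfect outcome: (Large, X) with payoffs (7, 7).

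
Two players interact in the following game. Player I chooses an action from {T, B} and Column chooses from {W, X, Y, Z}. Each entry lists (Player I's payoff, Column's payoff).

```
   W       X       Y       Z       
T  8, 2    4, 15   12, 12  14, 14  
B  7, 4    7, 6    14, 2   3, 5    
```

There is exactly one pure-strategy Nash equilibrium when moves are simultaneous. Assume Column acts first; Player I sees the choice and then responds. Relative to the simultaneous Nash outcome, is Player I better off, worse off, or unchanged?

better off

Work backward from Player I's decision.
- W: Player I compares 8, 7 and picks T; Column would get 2.
- X: Player I compares 4, 7 and picks B; Column would get 6.
- Y: Player I compares 12, 14 and picks B; Column would get 2.
- Z: Player I compares 14, 3 and picks T; Column would get 14.
Maximizing over 2, 6, 2, 14, Column chooses Z. Subgame-perfect outcome: (T, Z) with payoffs (14, 14).
Under simultaneous play:
Player I's best replies: W→T; X→B; Y→B; Z→T.
Column's best replies: T→X; B→X.
The unique mutual best reply is (B, X), giving (7, 6).
Player I earns 14 sequentially versus 7 at the Nash outcome: better off.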